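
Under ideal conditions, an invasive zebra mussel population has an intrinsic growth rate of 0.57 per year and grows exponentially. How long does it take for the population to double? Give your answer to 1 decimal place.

Doubling time t_d = ln(2)/r = 0.6931/0.57 = 1.216.

1.2 years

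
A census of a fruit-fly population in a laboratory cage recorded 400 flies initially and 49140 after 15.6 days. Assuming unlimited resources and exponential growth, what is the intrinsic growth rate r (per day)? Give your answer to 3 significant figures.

From N(t) = N₀·e^(rt): e^(r·15.6) = 49140/400 = 122.85.
r·15.6 = ln(122.85) = 4.811, so r = 4.811/15.6 = 0.3084.

0.308 per day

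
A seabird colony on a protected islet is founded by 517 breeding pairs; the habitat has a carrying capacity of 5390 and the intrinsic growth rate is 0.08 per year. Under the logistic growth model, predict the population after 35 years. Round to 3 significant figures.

A = (K − N₀)/N₀ = (5390 − 517)/517 = 9.4255.
N(t) = K/(1 + A·e^(−rt)) = 5390/(1 + 9.4255×e^(−0.08×35)).
e^(−2.8) = 0.06081; denominator = 1 + 9.4255×0.06081 = 1.5732.
N = 5390/1.5732 = 3426.21.

3430 breeding pairs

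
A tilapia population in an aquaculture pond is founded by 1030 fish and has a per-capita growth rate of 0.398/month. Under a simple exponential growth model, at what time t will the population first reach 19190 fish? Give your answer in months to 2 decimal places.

Set N₀·e^(rt) = 19190: e^(0.398·t) = 19190/1030 = 18.631.
0.398·t = ln(18.631) = 2.9248, so t = 2.9248/0.398 = 7.3488.

7.35 months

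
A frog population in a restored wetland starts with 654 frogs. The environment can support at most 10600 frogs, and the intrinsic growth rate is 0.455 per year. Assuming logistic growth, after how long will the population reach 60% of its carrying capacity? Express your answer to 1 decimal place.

A = (K − N₀)/N₀ = (10600 − 654)/654 = 15.208.
Solve 10600/(1 + 15.208·e^(−0.455t)) = 6360: 1 + 15.208·e^(−0.455t) = 1.6667, so e^(−0.455t) = 0.0438367.
−0.455·t = ln(0.0438367) = -3.1273, so t = 3.1273/0.455 = 6.8732.

6.9 years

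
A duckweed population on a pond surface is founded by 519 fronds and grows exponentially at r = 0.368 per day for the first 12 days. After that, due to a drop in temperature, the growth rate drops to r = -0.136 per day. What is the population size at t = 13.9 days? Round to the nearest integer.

Phase 1: N(12) = 519·e^(0.368×12) = 519·e^4.416 = 42954.8.
Phase 2 runs for 13.9 − 12 = 1.9 days at r = -0.136.
N(13.9) = 42954.8·e^(-0.136×1.9) = 42954.8·e^-0.2584 = 33173.4.

33173 fronds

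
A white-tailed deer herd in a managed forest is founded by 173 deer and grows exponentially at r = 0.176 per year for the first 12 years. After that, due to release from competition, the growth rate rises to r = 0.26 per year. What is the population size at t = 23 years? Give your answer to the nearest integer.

24967 deer

Phase 1: N(12) = 173·e^(0.176×12) = 173·e^2.112 = 1429.8.
Phase 2 runs for 23 − 12 = 11 years at r = 0.26.
N(23) = 1429.8·e^(0.26×11) = 1429.8·e^2.86 = 24966.5.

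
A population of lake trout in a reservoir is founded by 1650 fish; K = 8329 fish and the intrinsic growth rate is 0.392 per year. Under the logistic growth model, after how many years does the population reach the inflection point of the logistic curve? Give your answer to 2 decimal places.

3.57 years

Logistic growth is fastest at N = K/2 = 4164.5.
A = (K − N₀)/N₀ = 4.0479. Set K/(1 + A·e^(−rt)) = K/2 → A·e^(−rt) = 1.
e^(−0.392t) = 1/4.0479 = 0.247043, so t = ln(4.0479)/0.392 = 1.3982/0.392 = 3.5668.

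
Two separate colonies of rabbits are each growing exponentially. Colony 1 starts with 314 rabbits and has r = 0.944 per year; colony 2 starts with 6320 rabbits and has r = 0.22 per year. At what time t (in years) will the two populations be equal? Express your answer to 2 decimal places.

4.15 years

Set 314·e^(0.944t) = 6320·e^(0.22t).
e^((0.944 − 0.22)t) = 6320/314 → e^(0.724·t) = 20.127.
0.724·t = ln(20.127) = 3.0021, so t = 3.0021/0.724 = 4.1465.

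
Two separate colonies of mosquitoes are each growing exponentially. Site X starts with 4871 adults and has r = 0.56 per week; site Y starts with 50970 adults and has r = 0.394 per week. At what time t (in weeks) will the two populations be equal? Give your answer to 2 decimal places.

14.14 weeks

Set 4871·e^(0.56t) = 50970·e^(0.394t).
e^((0.56 − 0.394)t) = 50970/4871 → e^(0.166·t) = 10.464.
0.166·t = ln(10.464) = 2.3479, so t = 2.3479/0.166 = 14.144.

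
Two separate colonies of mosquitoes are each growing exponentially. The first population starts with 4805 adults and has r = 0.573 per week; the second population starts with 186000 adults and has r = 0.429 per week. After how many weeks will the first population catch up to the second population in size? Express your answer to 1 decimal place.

Set 4805·e^(0.573t) = 186000·e^(0.429t).
e^((0.573 − 0.429)t) = 186000/4805 → e^(0.144·t) = 38.71.
0.144·t = ln(38.71) = 3.6561, so t = 3.6561/0.144 = 25.39.

25.4 weeks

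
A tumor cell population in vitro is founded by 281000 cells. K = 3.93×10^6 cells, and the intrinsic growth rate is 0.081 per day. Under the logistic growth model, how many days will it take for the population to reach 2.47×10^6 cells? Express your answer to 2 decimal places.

38.14 days

A = (K − N₀)/N₀ = (3.93×10^6 − 281000)/281000 = 12.986.
Solve 3.93×10^6/(1 + 12.986·e^(−0.081t)) = 2.47×10^6: 1 + 12.986·e^(−0.081t) = 1.5911, so e^(−0.081t) = 0.0455185.
−0.081·t = ln(0.0455185) = -3.0896, so t = 3.0896/0.081 = 38.144.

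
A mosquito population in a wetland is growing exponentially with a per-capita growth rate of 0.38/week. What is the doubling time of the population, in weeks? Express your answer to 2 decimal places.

1.82 weeks

Doubling time t_d = ln(2)/r = 0.6931/0.38 = 1.8241.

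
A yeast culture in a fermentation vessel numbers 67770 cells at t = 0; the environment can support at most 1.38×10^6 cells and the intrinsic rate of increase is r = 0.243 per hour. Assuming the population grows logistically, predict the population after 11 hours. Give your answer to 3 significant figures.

A = (K − N₀)/N₀ = (1.38×10^6 − 67770)/67770 = 19.363.
N(t) = K/(1 + A·e^(−rt)) = 1.38×10^6/(1 + 19.363×e^(−0.243×11)).
e^(−2.673) = 0.069045; denominator = 1 + 19.363×0.069045 = 2.3369.
N = 1.38×10^6/2.3369 = 590522.

591000 cells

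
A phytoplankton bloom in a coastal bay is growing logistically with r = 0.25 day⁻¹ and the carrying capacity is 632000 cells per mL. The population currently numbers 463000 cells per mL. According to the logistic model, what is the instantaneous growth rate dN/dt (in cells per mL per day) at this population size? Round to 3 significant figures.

dN/dt = rN(1 − N/K) = 0.25 × 463000 × (1 − 463000/632000).
1 − 463000/632000 = 0.26741; dN/dt = 0.25 × 463000 × 0.26741 = 30952.

31000 cells per mL per day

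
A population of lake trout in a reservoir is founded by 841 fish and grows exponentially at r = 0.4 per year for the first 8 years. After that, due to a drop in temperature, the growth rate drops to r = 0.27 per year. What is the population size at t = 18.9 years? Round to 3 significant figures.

391000 fish

Phase 1: N(8) = 841·e^(0.4×8) = 841·e^3.2 = 20631.9.
Phase 2 runs for 18.9 − 8 = 10.9 years at r = 0.27.
N(18.9) = 20631.9·e^(0.27×10.9) = 20631.9·e^2.943 = 391442.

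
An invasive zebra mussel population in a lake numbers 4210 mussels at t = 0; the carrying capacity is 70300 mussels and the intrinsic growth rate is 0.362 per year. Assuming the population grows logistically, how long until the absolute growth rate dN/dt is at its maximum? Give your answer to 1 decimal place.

Logistic growth is fastest at N = K/2 = 35150.
A = (K − N₀)/N₀ = 15.698. Set K/(1 + A·e^(−rt)) = K/2 → A·e^(−rt) = 1.
e^(−0.362t) = 1/15.698 = 0.063701, so t = ln(15.698)/0.362 = 2.7536/0.362 = 7.6065.

7.6 years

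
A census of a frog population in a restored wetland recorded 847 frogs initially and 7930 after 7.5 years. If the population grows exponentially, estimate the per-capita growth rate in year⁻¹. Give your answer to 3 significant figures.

From N(t) = N₀·e^(rt): e^(r·7.5) = 7930/847 = 9.3625.
r·7.5 = ln(9.3625) = 2.2367, so r = 2.2367/7.5 = 0.29823.

0.298 per year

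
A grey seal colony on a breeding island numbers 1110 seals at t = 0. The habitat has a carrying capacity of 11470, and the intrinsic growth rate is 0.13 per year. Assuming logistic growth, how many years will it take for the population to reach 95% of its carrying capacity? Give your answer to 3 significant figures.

A = (K − N₀)/N₀ = (11470 − 1110)/1110 = 9.3333.
Solve 11470/(1 + 9.3333·e^(−0.13t)) = 10896.5: 1 + 9.3333·e^(−0.13t) = 1.0526, so e^(−0.13t) = 0.0056391.
−0.13·t = ln(0.0056391) = -5.178, so t = 5.178/0.13 = 39.831.

39.8 years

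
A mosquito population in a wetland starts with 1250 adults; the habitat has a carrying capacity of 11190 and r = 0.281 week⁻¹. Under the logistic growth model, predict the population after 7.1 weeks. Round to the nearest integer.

5376 adults

A = (K − N₀)/N₀ = (11190 − 1250)/1250 = 7.952.
N(t) = K/(1 + A·e^(−rt)) = 11190/(1 + 7.952×e^(−0.281×7.1)).
e^(−1.995) = 0.136; denominator = 1 + 7.952×0.136 = 2.0815.
N = 11190/2.0815 = 5376.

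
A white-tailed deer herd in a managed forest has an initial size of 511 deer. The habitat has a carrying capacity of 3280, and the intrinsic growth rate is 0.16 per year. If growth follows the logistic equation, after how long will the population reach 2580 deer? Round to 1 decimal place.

A = (K − N₀)/N₀ = (3280 − 511)/511 = 5.4188.
Solve 3280/(1 + 5.4188·e^(−0.16t)) = 2580: 1 + 5.4188·e^(−0.16t) = 1.2713, so e^(−0.16t) = 0.0500698.
−0.16·t = ln(0.0500698) = -2.9943, so t = 2.9943/0.16 = 18.715.

18.7 years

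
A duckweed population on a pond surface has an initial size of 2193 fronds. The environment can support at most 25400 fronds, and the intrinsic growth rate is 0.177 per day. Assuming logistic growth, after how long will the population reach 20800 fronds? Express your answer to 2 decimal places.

21.85 days

A = (K − N₀)/N₀ = (25400 − 2193)/2193 = 10.582.
Solve 25400/(1 + 10.582·e^(−0.177t)) = 20800: 1 + 10.582·e^(−0.177t) = 1.2212, so e^(−0.177t) = 0.0208985.
−0.177·t = ln(0.0208985) = -3.8681, so t = 3.8681/0.177 = 21.854.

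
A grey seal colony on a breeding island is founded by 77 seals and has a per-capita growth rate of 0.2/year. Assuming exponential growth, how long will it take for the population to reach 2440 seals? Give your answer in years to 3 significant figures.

Set N₀·e^(rt) = 2440: e^(0.2·t) = 2440/77 = 31.688.
0.2·t = ln(31.688) = 3.4559, so t = 3.4559/0.2 = 17.28.

17.3 years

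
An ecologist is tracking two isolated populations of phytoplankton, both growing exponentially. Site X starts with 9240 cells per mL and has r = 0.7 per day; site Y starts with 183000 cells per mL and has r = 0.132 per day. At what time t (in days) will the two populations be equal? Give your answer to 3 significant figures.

Set 9240·e^(0.7t) = 183000·e^(0.132t).
e^((0.7 − 0.132)t) = 183000/9240 → e^(0.568·t) = 19.805.
0.568·t = ln(19.805) = 2.9859, so t = 2.9859/0.568 = 5.2569.

5.26 days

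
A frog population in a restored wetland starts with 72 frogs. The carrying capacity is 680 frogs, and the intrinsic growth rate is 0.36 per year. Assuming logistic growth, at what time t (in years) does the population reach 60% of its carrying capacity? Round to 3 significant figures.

A = (K − N₀)/N₀ = (680 − 72)/72 = 8.4444.
Solve 680/(1 + 8.4444·e^(−0.36t)) = 408: 1 + 8.4444·e^(−0.36t) = 1.6667, so e^(−0.36t) = 0.0789474.
−0.36·t = ln(0.0789474) = -2.539, so t = 2.539/0.36 = 7.0527.

7.05 years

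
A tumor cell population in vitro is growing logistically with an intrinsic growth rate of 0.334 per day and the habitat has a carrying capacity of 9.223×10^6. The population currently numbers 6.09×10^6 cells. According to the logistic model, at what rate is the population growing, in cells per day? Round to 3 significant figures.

dN/dt = rN(1 − N/K) = 0.334 × 6.09×10^6 × (1 − 6.09×10^6/9.223×10^6).
1 − 6.09×10^6/9.223×10^6 = 0.33969; dN/dt = 0.334 × 6.09×10^6 × 0.33969 = 6.90958×10^5.

691000 cells per day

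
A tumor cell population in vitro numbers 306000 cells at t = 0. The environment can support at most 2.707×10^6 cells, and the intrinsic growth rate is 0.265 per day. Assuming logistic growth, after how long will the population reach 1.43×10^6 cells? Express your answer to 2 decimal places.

8.20 days

A = (K − N₀)/N₀ = (2.707×10^6 − 306000)/306000 = 7.8464.
Solve 2.707×10^6/(1 + 7.8464·e^(−0.265t)) = 1.43×10^6: 1 + 7.8464·e^(−0.265t) = 1.893, so e^(−0.265t) = 0.113811.
−0.265·t = ln(0.113811) = -2.1732, so t = 2.1732/0.265 = 8.2008.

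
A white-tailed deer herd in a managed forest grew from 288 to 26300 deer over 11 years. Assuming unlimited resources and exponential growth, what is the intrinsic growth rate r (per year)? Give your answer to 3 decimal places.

0.410 per year

From N(t) = N₀·e^(rt): e^(r·11) = 26300/288 = 91.319.
r·11 = ln(91.319) = 4.5144, so r = 4.5144/11 = 0.4104.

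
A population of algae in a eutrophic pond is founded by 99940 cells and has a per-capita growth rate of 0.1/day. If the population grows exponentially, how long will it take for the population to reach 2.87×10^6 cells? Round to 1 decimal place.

Set N₀·e^(rt) = 2.87×10^6: e^(0.1·t) = 2.87×10^6/99940 = 28.717.
0.1·t = ln(28.717) = 3.3575, so t = 3.3575/0.1 = 33.575.

33.6 days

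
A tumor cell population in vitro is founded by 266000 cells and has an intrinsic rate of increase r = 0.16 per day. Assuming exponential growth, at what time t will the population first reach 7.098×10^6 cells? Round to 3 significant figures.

Set N₀·e^(rt) = 7.098×10^6: e^(0.16·t) = 7.098×10^6/266000 = 26.684.
0.16·t = ln(26.684) = 3.2841, so t = 3.2841/0.16 = 20.525.

20.5 days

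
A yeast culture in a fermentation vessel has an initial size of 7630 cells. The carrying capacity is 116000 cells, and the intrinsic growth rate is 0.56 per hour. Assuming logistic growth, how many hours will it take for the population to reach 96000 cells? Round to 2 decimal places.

A = (K − N₀)/N₀ = (116000 − 7630)/7630 = 14.203.
Solve 116000/(1 + 14.203·e^(−0.56t)) = 96000: 1 + 14.203·e^(−0.56t) = 1.2083, so e^(−0.56t) = 0.0146681.
−0.56·t = ln(0.0146681) = -4.2221, so t = 4.2221/0.56 = 7.5394.

7.54 hours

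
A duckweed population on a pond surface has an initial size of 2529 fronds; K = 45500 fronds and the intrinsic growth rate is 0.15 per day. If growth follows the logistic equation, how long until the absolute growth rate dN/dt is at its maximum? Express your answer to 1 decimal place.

18.9 days

Logistic growth is fastest at N = K/2 = 22750.
A = (K − N₀)/N₀ = 16.991. Set K/(1 + A·e^(−rt)) = K/2 → A·e^(−rt) = 1.
e^(−0.15t) = 1/16.991 = 0.0588536, so t = ln(16.991)/0.15 = 2.8327/0.15 = 18.885.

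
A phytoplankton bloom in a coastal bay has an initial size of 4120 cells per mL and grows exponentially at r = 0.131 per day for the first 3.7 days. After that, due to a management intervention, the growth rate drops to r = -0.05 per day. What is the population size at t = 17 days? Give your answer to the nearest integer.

3440 cells per mL

Phase 1: N(3.7) = 4120·e^(0.131×3.7) = 4120·e^0.4847 = 6689.59.
Phase 2 runs for 17 − 3.7 = 13.3 days at r = -0.05.
N(17) = 6689.59·e^(-0.05×13.3) = 6689.59·e^-0.665 = 3440.28.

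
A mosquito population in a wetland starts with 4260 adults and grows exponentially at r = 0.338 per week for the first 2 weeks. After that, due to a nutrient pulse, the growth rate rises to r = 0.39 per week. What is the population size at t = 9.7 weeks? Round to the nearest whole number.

168725 adults

Phase 1: N(2) = 4260·e^(0.338×2) = 4260·e^0.676 = 8375.15.
Phase 2 runs for 9.7 − 2 = 7.7 weeks at r = 0.39.
N(9.7) = 8375.15·e^(0.39×7.7) = 8375.15·e^3.003 = 168725.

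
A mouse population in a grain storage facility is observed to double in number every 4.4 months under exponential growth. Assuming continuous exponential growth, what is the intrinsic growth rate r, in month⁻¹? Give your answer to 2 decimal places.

r = ln(2)/t_d = 0.6931/4.4 = 0.15753.

0.16 per month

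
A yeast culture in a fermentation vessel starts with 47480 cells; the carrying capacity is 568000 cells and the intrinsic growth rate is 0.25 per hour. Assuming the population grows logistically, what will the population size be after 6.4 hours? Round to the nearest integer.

176761 cells

A = (K − N₀)/N₀ = (568000 − 47480)/47480 = 10.963.
N(t) = K/(1 + A·e^(−rt)) = 568000/(1 + 10.963×e^(−0.25×6.4)).
e^(−1.6) = 0.2019; denominator = 1 + 10.963×0.2019 = 3.2134.
N = 568000/3.2134 = 176761.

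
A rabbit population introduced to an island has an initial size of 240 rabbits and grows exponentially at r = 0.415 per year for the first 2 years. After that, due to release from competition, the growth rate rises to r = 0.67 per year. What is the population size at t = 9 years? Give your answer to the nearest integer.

59912 rabbits

Phase 1: N(2) = 240·e^(0.415×2) = 240·e^0.83 = 550.396.
Phase 2 runs for 9 − 2 = 7 years at r = 0.67.
N(9) = 550.396·e^(0.67×7) = 550.396·e^4.69 = 59912.4.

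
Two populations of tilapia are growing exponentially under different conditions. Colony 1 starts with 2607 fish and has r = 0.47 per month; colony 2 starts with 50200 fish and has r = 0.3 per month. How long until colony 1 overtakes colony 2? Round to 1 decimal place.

Set 2607·e^(0.47t) = 50200·e^(0.3t).
e^((0.47 − 0.3)t) = 50200/2607 → e^(0.17·t) = 19.256.
0.17·t = ln(19.256) = 2.9578, so t = 2.9578/0.17 = 17.399.

17.4 months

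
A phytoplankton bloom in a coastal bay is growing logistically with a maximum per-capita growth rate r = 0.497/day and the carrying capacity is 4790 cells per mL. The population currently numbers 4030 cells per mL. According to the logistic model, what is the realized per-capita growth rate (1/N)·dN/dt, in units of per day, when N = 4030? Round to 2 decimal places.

0.08 per day

(1/N)·dN/dt = r(1 − N/K) = 0.497 × (1 − 4030/4790).
= 0.497 × 0.15866 = 0.078856.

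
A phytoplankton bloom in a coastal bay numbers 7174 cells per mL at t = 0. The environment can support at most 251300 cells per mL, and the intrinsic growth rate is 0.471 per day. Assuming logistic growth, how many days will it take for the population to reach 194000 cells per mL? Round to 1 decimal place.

10.1 days

A = (K − N₀)/N₀ = (251300 − 7174)/7174 = 34.029.
Solve 251300/(1 + 34.029·e^(−0.471t)) = 194000: 1 + 34.029·e^(−0.471t) = 1.2954, so e^(−0.471t) = 0.00867961.
−0.471·t = ln(0.00867961) = -4.7468, so t = 4.7468/0.471 = 10.078.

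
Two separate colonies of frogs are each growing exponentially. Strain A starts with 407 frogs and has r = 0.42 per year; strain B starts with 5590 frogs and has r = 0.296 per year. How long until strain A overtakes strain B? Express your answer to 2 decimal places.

21.13 years

Set 407·e^(0.42t) = 5590·e^(0.296t).
e^((0.42 − 0.296)t) = 5590/407 → e^(0.124·t) = 13.735.
0.124·t = ln(13.735) = 2.6199, so t = 2.6199/0.124 = 21.128.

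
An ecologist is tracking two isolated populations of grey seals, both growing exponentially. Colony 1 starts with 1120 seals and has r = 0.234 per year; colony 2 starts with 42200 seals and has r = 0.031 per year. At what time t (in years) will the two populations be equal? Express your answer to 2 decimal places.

Set 1120·e^(0.234t) = 42200·e^(0.031t).
e^((0.234 − 0.031)t) = 42200/1120 → e^(0.203·t) = 37.679.
0.203·t = ln(37.679) = 3.6291, so t = 3.6291/0.203 = 17.877.

17.88 years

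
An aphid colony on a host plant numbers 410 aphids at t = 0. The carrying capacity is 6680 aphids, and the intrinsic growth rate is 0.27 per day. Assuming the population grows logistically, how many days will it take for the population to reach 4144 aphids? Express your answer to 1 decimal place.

A = (K − N₀)/N₀ = (6680 − 410)/410 = 15.293.
Solve 6680/(1 + 15.293·e^(−0.27t)) = 4144: 1 + 15.293·e^(−0.27t) = 1.612, so e^(−0.27t) = 0.0400171.
−0.27·t = ln(0.0400171) = -3.2184, so t = 3.2184/0.27 = 11.92.

11.9 days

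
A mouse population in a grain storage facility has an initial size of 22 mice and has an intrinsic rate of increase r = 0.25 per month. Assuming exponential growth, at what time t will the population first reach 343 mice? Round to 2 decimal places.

Set N₀·e^(rt) = 343: e^(0.25·t) = 343/22 = 15.591.
0.25·t = ln(15.591) = 2.7467, so t = 2.7467/0.25 = 10.987.

10.99 months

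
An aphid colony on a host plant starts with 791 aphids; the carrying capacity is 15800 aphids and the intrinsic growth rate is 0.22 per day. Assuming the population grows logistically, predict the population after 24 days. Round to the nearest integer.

14408 aphids

A = (K − N₀)/N₀ = (15800 − 791)/791 = 18.975.
N(t) = K/(1 + A·e^(−rt)) = 15800/(1 + 18.975×e^(−0.22×24)).
e^(−5.28) = 0.0050924; denominator = 1 + 18.975×0.0050924 = 1.0966.
N = 15800/1.0966 = 14407.8.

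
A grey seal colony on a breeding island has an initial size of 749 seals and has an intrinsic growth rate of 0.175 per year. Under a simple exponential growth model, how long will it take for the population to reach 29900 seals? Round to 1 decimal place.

Set N₀·e^(rt) = 29900: e^(0.175·t) = 29900/749 = 39.92.
0.175·t = ln(39.92) = 3.6869, so t = 3.6869/0.175 = 21.068.

21.1 years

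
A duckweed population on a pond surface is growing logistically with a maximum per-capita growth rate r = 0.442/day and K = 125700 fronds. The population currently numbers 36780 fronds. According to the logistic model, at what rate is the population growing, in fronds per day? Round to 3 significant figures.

dN/dt = rN(1 − N/K) = 0.442 × 36780 × (1 − 36780/125700).
1 − 36780/125700 = 0.7074; dN/dt = 0.442 × 36780 × 0.7074 = 11500.

11500 fronds per day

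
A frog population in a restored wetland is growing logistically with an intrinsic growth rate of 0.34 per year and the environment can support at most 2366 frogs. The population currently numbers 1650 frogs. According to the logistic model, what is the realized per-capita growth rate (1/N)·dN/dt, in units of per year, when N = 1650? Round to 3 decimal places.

0.103 per year

(1/N)·dN/dt = r(1 − N/K) = 0.34 × (1 − 1650/2366).
= 0.34 × 0.30262 = 0.10289.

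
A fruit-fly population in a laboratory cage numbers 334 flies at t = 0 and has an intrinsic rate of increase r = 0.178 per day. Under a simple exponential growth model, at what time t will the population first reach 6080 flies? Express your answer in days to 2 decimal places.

Set N₀·e^(rt) = 6080: e^(0.178·t) = 6080/334 = 18.204.
0.178·t = ln(18.204) = 2.9016, so t = 2.9016/0.178 = 16.301.

16.30 days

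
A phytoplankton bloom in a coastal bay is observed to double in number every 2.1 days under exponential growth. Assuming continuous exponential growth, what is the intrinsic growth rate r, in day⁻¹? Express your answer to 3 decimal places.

0.330 per day

r = ln(2)/t_d = 0.6931/2.1 = 0.33007.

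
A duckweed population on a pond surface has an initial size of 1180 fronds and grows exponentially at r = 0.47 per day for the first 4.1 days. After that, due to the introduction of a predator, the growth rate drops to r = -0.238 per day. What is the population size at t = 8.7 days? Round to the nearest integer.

Phase 1: N(4.1) = 1180·e^(0.47×4.1) = 1180·e^1.927 = 8105.27.
Phase 2 runs for 8.7 − 4.1 = 4.6 days at r = -0.238.
N(8.7) = 8105.27·e^(-0.238×4.6) = 8105.27·e^-1.095 = 2712.08.

2712 fronds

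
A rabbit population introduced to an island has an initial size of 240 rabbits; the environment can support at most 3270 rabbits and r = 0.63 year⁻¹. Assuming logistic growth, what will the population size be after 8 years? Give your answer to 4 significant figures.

A = (K − N₀)/N₀ = (3270 − 240)/240 = 12.625.
N(t) = K/(1 + A·e^(−rt)) = 3270/(1 + 12.625×e^(−0.63×8)).
e^(−5.04) = 0.0064737; denominator = 1 + 12.625×0.0064737 = 1.0817.
N = 3270/1.0817 = 3022.93.

3023 rabbits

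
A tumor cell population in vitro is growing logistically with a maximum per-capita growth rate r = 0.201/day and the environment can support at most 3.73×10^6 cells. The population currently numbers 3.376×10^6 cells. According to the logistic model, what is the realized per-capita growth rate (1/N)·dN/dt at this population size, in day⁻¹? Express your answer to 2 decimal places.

0.02 per day

(1/N)·dN/dt = r(1 − N/K) = 0.201 × (1 − 3.376×10^6/3.73×10^6).
= 0.201 × 0.094906 = 0.019076.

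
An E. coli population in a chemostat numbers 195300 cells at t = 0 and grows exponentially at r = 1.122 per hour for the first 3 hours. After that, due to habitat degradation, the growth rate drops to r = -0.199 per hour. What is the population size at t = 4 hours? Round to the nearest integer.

Phase 1: N(3) = 195300·e^(1.122×3) = 195300·e^3.366 = 5.656366×10^6.
Phase 2 runs for 4 − 3 = 1 hours at r = -0.199.
N(4) = 5.656366×10^6·e^(-0.199×1) = 5.656366×10^6·e^-0.199 = 4.635674×10^6.

4635674 cells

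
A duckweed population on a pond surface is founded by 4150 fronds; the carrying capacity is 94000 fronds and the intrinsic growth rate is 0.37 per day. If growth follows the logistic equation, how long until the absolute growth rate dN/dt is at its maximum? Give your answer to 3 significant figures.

8.31 days

Logistic growth is fastest at N = K/2 = 47000.
A = (K − N₀)/N₀ = 21.651. Set K/(1 + A·e^(−rt)) = K/2 → A·e^(−rt) = 1.
e^(−0.37t) = 1/21.651 = 0.0461881, so t = ln(21.651)/0.37 = 3.075/0.37 = 8.3109.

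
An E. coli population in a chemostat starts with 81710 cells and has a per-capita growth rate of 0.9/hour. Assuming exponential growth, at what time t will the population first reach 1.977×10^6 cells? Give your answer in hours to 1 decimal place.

Set N₀·e^(rt) = 1.977×10^6: e^(0.9·t) = 1.977×10^6/81710 = 24.195.
0.9·t = ln(24.195) = 3.1862, so t = 3.1862/0.9 = 3.5402.

3.5 hours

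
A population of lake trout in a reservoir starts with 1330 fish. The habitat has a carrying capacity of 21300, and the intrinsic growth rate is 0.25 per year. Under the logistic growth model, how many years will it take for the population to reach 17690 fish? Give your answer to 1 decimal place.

A = (K − N₀)/N₀ = (21300 − 1330)/1330 = 15.015.
Solve 21300/(1 + 15.015·e^(−0.25t)) = 17690: 1 + 15.015·e^(−0.25t) = 1.2041, so e^(−0.25t) = 0.013591.
−0.25·t = ln(0.013591) = -4.2983, so t = 4.2983/0.25 = 17.193.

17.2 years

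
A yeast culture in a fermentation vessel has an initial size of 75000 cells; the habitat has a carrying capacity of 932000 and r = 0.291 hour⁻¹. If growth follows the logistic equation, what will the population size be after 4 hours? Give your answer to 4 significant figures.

204000 cells

A = (K − N₀)/N₀ = (932000 − 75000)/75000 = 11.427.
N(t) = K/(1 + A·e^(−rt)) = 932000/(1 + 11.427×e^(−0.291×4)).
e^(−1.164) = 0.31223; denominator = 1 + 11.427×0.31223 = 4.5678.
N = 932000/4.5678 = 204037.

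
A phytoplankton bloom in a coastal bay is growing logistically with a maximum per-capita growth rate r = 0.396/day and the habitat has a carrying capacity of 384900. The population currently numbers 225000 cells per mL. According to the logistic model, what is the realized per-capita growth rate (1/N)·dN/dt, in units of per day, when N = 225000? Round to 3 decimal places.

(1/N)·dN/dt = r(1 − N/K) = 0.396 × (1 − 225000/384900).
= 0.396 × 0.41543 = 0.16451.

0.165 per day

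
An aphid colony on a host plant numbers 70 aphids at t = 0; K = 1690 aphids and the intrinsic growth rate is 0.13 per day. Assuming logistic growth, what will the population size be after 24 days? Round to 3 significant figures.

A = (K − N₀)/N₀ = (1690 − 70)/70 = 23.143.
N(t) = K/(1 + A·e^(−rt)) = 1690/(1 + 23.143×e^(−0.13×24)).
e^(−3.12) = 0.044157; denominator = 1 + 23.143×0.044157 = 2.0219.
N = 1690/2.0219 = 835.838.

836 aphids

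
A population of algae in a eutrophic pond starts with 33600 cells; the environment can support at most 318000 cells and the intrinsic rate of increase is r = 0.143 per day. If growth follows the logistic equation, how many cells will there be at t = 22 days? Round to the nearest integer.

233109 cells

A = (K − N₀)/N₀ = (318000 − 33600)/33600 = 8.4643.
N(t) = K/(1 + A·e^(−rt)) = 318000/(1 + 8.4643×e^(−0.143×22)).
e^(−3.146) = 0.043024; denominator = 1 + 8.4643×0.043024 = 1.3642.
N = 318000/1.3642 = 233109.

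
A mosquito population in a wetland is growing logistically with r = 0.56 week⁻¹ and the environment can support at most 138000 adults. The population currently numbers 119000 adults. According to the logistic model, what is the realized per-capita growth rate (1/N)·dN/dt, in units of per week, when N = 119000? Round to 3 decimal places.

(1/N)·dN/dt = r(1 − N/K) = 0.56 × (1 − 119000/138000).
= 0.56 × 0.13768 = 0.077101.

0.077 per week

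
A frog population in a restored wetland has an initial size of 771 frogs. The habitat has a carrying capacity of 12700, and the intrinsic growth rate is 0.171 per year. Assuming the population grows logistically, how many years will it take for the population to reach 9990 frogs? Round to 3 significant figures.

A = (K − N₀)/N₀ = (12700 − 771)/771 = 15.472.
Solve 12700/(1 + 15.472·e^(−0.171t)) = 9990: 1 + 15.472·e^(−0.171t) = 1.2713, so e^(−0.171t) = 0.0175329.
−0.171·t = ln(0.0175329) = -4.0437, so t = 4.0437/0.171 = 23.647.

23.6 years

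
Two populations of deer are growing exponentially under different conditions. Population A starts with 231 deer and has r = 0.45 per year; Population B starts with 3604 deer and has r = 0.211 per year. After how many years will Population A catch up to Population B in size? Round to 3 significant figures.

11.5 years

Set 231·e^(0.45t) = 3604·e^(0.211t).
e^((0.45 − 0.211)t) = 3604/231 → e^(0.239·t) = 15.602.
0.239·t = ln(15.602) = 2.7474, so t = 2.7474/0.239 = 11.495.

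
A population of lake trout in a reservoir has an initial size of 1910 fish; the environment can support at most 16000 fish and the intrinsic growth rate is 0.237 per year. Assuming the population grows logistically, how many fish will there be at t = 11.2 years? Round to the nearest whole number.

10534 fish

A = (K − N₀)/N₀ = (16000 − 1910)/1910 = 7.377.
N(t) = K/(1 + A·e^(−rt)) = 16000/(1 + 7.377×e^(−0.237×11.2)).
e^(−2.654) = 0.070341; denominator = 1 + 7.377×0.070341 = 1.5189.
N = 16000/1.5189 = 10533.9.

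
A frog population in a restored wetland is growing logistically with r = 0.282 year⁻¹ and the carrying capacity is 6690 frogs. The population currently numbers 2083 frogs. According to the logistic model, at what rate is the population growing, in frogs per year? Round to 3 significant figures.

405 frogs per year

dN/dt = rN(1 − N/K) = 0.282 × 2083 × (1 − 2083/6690).
1 − 2083/6690 = 0.68864; dN/dt = 0.282 × 2083 × 0.68864 = 404.51.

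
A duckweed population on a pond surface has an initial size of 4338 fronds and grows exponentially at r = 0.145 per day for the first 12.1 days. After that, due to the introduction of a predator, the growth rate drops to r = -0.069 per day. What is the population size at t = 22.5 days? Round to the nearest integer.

Phase 1: N(12.1) = 4338·e^(0.145×12.1) = 4338·e^1.754 = 25076.1.
Phase 2 runs for 22.5 − 12.1 = 10.4 days at r = -0.069.
N(22.5) = 25076.1·e^(-0.069×10.4) = 25076.1·e^-0.7176 = 12235.2.

12235 fronds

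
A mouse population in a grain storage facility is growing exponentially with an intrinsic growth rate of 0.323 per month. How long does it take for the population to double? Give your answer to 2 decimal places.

Doubling time t_d = ln(2)/r = 0.6931/0.323 = 2.146.

2.15 months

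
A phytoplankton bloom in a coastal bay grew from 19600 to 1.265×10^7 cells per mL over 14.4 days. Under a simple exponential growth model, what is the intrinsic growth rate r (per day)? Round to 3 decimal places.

0.449 per day

From N(t) = N₀·e^(rt): e^(r·14.4) = 1.265×10^7/19600 = 645.41.
r·14.4 = ln(645.41) = 6.4699, so r = 6.4699/14.4 = 0.4493.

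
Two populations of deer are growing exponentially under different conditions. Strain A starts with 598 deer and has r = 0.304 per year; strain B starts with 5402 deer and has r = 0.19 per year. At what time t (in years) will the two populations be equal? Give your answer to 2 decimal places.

19.31 years

Set 598·e^(0.304t) = 5402·e^(0.19t).
e^((0.304 − 0.19)t) = 5402/598 → e^(0.114·t) = 9.0334.
0.114·t = ln(9.0334) = 2.2009, so t = 2.2009/0.114 = 19.306.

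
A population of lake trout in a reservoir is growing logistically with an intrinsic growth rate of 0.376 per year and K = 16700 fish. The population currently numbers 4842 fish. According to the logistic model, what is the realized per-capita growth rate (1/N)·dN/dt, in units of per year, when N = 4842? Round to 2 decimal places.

0.27 per year

(1/N)·dN/dt = r(1 − N/K) = 0.376 × (1 − 4842/16700).
= 0.376 × 0.71006 = 0.26698.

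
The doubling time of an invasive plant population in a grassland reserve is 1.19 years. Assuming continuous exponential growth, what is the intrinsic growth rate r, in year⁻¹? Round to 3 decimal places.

r = ln(2)/t_d = 0.6931/1.19 = 0.58248.

0.582 per year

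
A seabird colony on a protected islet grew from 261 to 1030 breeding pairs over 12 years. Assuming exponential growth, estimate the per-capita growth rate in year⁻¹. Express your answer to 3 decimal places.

0.114 per year

From N(t) = N₀·e^(rt): e^(r·12) = 1030/261 = 3.9464.
r·12 = ln(3.9464) = 1.3728, so r = 1.3728/12 = 0.1144.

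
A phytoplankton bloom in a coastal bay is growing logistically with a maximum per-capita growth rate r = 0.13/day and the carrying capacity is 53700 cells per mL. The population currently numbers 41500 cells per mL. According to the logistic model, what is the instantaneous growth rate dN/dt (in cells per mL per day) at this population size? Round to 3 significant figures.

1230 cells per mL per day

dN/dt = rN(1 − N/K) = 0.13 × 41500 × (1 − 41500/53700).
1 − 41500/53700 = 0.22719; dN/dt = 0.13 × 41500 × 0.22719 = 1225.7.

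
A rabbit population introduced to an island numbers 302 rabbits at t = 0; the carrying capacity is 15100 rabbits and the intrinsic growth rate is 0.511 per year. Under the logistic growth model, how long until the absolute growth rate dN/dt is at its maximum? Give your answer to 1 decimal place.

Logistic growth is fastest at N = K/2 = 7550.
A = (K − N₀)/N₀ = 49. Set K/(1 + A·e^(−rt)) = K/2 → A·e^(−rt) = 1.
e^(−0.511t) = 1/49 = 0.0204082, so t = ln(49)/0.511 = 3.8918/0.511 = 7.6161.

7.6 years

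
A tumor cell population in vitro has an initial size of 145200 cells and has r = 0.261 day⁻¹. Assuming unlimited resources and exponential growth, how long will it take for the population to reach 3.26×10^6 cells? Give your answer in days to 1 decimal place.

Set N₀·e^(rt) = 3.26×10^6: e^(0.261·t) = 3.26×10^6/145200 = 22.452.
0.261·t = ln(22.452) = 3.1114, so t = 3.1114/0.261 = 11.921.

11.9 days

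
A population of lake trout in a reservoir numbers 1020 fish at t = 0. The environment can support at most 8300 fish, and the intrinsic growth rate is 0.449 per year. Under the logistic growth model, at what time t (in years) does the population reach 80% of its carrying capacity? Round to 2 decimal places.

A = (K − N₀)/N₀ = (8300 − 1020)/1020 = 7.1373.
Solve 8300/(1 + 7.1373·e^(−0.449t)) = 6640: 1 + 7.1373·e^(−0.449t) = 1.25, so e^(−0.449t) = 0.0350275.
−0.449·t = ln(0.0350275) = -3.3516, so t = 3.3516/0.449 = 7.4646.

7.46 years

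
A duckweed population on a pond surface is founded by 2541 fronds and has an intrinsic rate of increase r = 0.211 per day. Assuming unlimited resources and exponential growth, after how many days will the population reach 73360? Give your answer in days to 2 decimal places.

15.94 days

Set N₀·e^(rt) = 73360: e^(0.211·t) = 73360/2541 = 28.871.
0.211·t = ln(28.871) = 3.3628, so t = 3.3628/0.211 = 15.938.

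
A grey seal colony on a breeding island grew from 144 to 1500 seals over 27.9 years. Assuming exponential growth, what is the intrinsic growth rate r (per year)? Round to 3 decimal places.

From N(t) = N₀·e^(rt): e^(r·27.9) = 1500/144 = 10.417.
r·27.9 = ln(10.417) = 2.3434, so r = 2.3434/27.9 = 0.083993.

0.084 per year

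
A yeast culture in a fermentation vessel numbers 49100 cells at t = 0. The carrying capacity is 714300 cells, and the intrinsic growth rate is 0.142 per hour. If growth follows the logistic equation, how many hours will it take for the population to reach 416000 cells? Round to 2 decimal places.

20.70 hours

A = (K − N₀)/N₀ = (714300 − 49100)/49100 = 13.548.
Solve 714300/(1 + 13.548·e^(−0.142t)) = 416000: 1 + 13.548·e^(−0.142t) = 1.7171, so e^(−0.142t) = 0.0529284.
−0.142·t = ln(0.0529284) = -2.9388, so t = 2.9388/0.142 = 20.696.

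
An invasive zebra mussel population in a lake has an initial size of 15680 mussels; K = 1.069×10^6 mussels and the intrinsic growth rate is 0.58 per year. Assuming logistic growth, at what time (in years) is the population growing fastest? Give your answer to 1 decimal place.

7.3 years

Logistic growth is fastest at N = K/2 = 534500.
A = (K − N₀)/N₀ = 67.176. Set K/(1 + A·e^(−rt)) = K/2 → A·e^(−rt) = 1.
e^(−0.58t) = 1/67.176 = 0.0148863, so t = ln(67.176)/0.58 = 4.2073/0.58 = 7.254.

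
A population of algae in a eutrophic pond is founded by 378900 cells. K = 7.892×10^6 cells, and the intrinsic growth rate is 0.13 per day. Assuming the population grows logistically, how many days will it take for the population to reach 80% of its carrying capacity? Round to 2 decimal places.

33.64 days

A = (K − N₀)/N₀ = (7.892×10^6 − 378900)/378900 = 19.829.
Solve 7.892×10^6/(1 + 19.829·e^(−0.13t)) = 6.3136×10^6: 1 + 19.829·e^(−0.13t) = 1.25, so e^(−0.13t) = 0.012608.
−0.13·t = ln(0.012608) = -4.3734, so t = 4.3734/0.13 = 33.642.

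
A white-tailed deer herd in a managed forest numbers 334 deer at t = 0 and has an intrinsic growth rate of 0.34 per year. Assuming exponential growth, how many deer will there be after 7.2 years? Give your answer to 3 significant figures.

3860 deer

N(t) = N₀·e^(rt) = 334 × e^(0.34×7.2) = 334 × e^2.448.
e^2.448 ≈ 11.565, so N ≈ 334 × 11.565 = 3862.77.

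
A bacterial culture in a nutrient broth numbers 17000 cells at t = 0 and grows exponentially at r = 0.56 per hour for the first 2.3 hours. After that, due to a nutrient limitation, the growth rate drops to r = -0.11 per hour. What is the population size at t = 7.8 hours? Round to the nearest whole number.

33657 cells

Phase 1: N(2.3) = 17000·e^(0.56×2.3) = 17000·e^1.288 = 61634.
Phase 2 runs for 7.8 − 2.3 = 5.5 hours at r = -0.11.
N(7.8) = 61634·e^(-0.11×5.5) = 61634·e^-0.605 = 33656.7.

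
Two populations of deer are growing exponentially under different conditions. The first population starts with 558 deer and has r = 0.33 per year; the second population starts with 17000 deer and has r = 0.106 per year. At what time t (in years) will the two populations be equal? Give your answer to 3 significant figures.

Set 558·e^(0.33t) = 17000·e^(0.106t).
e^((0.33 − 0.106)t) = 17000/558 → e^(0.224·t) = 30.466.
0.224·t = ln(30.466) = 3.4166, so t = 3.4166/0.224 = 15.253.

15.3 years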